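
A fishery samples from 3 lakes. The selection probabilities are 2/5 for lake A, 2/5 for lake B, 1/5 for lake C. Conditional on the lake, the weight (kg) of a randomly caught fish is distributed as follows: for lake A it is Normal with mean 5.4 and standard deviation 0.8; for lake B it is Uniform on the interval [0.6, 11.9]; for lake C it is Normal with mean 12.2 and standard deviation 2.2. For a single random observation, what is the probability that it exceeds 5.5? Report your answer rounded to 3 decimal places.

0.606

Conditional on each lake, P(X > 5.5): A: 0.450262; B: 0.566372; C: 0.998838.
By total probability, P(X > 5.5) = 0.4·0.450262 + 0.4·0.566372 + 0.2·0.998838 = 0.606421.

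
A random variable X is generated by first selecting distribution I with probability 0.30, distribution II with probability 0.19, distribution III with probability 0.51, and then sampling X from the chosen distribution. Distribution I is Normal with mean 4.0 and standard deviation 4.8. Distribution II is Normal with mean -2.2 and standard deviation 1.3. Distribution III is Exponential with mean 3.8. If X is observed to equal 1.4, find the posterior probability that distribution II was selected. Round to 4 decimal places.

0.0109

Likelihoods f(1.4 | ·): I: 0.0717724; II: 0.0066335; III: 0.182059.
Posterior ∝ prior × likelihood. Numerator for II: 0.19·0.0066335 = 0.00126037.
Normalizing constant: 0.3·0.0717724 + 0.19·0.0066335 + 0.51·0.182059 = 0.115642.
P(II | observation) = 0.00126037 / 0.115642 = 0.0108988.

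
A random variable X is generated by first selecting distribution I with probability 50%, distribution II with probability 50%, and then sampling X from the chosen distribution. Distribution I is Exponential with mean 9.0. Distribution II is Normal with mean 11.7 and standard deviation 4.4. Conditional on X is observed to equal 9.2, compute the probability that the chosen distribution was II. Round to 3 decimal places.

Likelihoods f(9.2 | ·): I: 0.0399772; II: 0.0771535.
Posterior ∝ prior × likelihood. Numerator for II: 0.5·0.0771535 = 0.0385767.
Normalizing constant: 0.5·0.0399772 + 0.5·0.0771535 = 0.0585653.
P(II | observation) = 0.0385767 / 0.0585653 = 0.658696.

0.659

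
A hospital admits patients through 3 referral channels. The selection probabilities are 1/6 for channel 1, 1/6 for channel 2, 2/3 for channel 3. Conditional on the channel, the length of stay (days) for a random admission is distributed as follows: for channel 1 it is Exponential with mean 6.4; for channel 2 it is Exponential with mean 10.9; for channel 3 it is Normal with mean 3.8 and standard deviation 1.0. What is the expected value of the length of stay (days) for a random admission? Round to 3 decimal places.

Component means — 1: 6.4; 2: 10.9; 3: 3.8.
E[X] = 0.166667·6.4 + 0.166667·10.9 + 0.666667·3.8 = 5.41667.

5.417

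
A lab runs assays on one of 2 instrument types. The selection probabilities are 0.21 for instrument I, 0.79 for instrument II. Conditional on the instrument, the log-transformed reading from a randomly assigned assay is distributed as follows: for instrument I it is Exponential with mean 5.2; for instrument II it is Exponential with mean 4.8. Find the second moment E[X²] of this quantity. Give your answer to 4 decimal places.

For each component E[X²] = Var + (mean)², giving I: 54.08; II: 46.08.
Overall E[X²] = 0.21·54.08 + 0.79·46.08 = 47.76.

47.7600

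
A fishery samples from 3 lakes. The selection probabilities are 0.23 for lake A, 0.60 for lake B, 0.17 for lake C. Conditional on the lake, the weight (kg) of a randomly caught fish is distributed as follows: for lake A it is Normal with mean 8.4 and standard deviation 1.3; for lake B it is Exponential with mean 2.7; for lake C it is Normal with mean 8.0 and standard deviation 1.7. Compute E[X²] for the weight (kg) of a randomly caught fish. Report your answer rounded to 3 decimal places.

For each component E[X²] = Var + (mean)², giving A: 72.25; B: 14.58; C: 66.89.
Overall E[X²] = 0.23·72.25 + 0.6·14.58 + 0.17·66.89 = 36.7368.

36.737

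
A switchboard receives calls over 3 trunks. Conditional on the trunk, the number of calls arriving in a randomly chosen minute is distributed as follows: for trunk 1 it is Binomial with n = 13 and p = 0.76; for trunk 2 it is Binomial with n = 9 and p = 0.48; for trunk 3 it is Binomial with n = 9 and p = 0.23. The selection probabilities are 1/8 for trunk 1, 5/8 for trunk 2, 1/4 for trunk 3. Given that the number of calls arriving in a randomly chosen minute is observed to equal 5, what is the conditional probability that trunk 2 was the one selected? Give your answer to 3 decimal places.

0.951

Likelihoods P(X=5 | ·): 1: 0.003592; 2: 0.234742; 3: 0.0285084.
Posterior ∝ prior × likelihood. Numerator for 2: 0.625·0.234742 = 0.146714.
Normalizing constant: 0.125·0.003592 + 0.625·0.234742 + 0.25·0.0285084 = 0.15429.
P(2 | observation) = 0.146714 / 0.15429 = 0.950897.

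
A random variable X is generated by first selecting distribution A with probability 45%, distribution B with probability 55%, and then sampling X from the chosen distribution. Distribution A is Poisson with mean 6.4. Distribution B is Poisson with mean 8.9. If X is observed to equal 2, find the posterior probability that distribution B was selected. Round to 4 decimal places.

0.1625

Likelihoods P(X=2 | ·): A: 0.0340287; B: 0.00540168.
Posterior ∝ prior × likelihood. Numerator for B: 0.55·0.00540168 = 0.00297093.
Normalizing constant: 0.45·0.0340287 + 0.55·0.00540168 = 0.0182838.
P(B | observation) = 0.00297093 / 0.0182838 = 0.162489.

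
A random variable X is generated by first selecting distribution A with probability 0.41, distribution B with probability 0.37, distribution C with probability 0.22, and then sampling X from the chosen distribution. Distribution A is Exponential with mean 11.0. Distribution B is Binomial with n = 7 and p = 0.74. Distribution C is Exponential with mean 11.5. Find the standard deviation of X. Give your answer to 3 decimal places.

9.360

Per component, A: μ=11, E[X²]=242; B: μ=5.18, E[X²]=28.1792; C: μ=11.5, E[X²]=264.5.
E[X] = 0.41·11 + 0.37·5.18 + 0.22·11.5 = 8.9566.
E[X²] = 0.41·242 + 0.37·28.1792 + 0.22·264.5 = 167.836.
Var(X) = E[X²] − (E[X])² = 167.836 − 80.2207 = 87.6156.
SD(X) = √87.6156 = 9.36032.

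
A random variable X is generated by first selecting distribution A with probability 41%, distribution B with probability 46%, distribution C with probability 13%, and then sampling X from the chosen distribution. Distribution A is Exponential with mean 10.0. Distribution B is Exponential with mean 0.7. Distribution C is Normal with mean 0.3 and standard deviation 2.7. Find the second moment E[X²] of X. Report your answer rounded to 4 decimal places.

For each component E[X²] = Var + (mean)², giving A: 200; B: 0.98; C: 7.38.
Overall E[X²] = 0.41·200 + 0.46·0.98 + 0.13·7.38 = 83.4102.

83.4102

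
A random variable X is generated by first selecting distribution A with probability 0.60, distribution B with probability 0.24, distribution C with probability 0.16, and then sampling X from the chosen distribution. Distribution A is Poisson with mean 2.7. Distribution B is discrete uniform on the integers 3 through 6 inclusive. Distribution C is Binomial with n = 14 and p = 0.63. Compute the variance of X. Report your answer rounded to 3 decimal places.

Per component, A: μ=2.7, E[X²]=9.99; B: μ=4.5, E[X²]=21.5; C: μ=8.82, E[X²]=81.0558.
E[X] = 0.6·2.7 + 0.24·4.5 + 0.16·8.82 = 4.1112.
E[X²] = 0.6·9.99 + 0.24·21.5 + 0.16·81.0558 = 24.1229.
Var(X) = E[X²] − (E[X])² = 24.1229 − 16.902 = 7.22096.

7.221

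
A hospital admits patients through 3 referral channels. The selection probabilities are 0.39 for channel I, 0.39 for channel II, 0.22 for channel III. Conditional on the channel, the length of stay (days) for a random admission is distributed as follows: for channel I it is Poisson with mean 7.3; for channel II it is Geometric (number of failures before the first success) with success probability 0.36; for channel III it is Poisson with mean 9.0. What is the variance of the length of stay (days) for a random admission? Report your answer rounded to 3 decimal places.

Per component, I: μ=7.3, E[X²]=60.59; II: μ=1.77778, E[X²]=8.09877; III: μ=9, E[X²]=90.
E[X] = 0.39·7.3 + 0.39·1.77778 + 0.22·9 = 5.52033.
E[X²] = 0.39·60.59 + 0.39·8.09877 + 0.22·90 = 46.5886.
Var(X) = E[X²] − (E[X])² = 46.5886 − 30.4741 = 16.1145.

16.115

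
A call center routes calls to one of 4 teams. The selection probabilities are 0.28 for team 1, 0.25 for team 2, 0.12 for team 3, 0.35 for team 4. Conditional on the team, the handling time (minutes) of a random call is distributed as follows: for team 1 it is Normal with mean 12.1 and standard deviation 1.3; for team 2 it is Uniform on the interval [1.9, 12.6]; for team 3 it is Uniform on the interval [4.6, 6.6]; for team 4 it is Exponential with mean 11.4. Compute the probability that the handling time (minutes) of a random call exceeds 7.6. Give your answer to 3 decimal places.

Conditional on each team, P(X > 7.6): 1: 0.999731; 2: 0.46729; 3: 0; 4: 0.513417.
By total probability, P(X > 7.6) = 0.28·0.999731 + 0.25·0.46729 + 0.12·0 + 0.35·0.513417 = 0.576443.

0.576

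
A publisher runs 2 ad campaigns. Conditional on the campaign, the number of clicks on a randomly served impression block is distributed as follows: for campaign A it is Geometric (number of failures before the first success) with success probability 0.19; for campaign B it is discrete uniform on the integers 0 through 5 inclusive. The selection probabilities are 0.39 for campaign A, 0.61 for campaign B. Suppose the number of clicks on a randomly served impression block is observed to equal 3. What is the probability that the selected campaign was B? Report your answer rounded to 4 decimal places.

0.7208

Likelihoods P(X=3 | ·): A: 0.100974; B: 0.166667.
Posterior ∝ prior × likelihood. Numerator for B: 0.61·0.166667 = 0.101667.
Normalizing constant: 0.39·0.100974 + 0.61·0.166667 = 0.141046.
P(B | observation) = 0.101667 / 0.141046 = 0.720803.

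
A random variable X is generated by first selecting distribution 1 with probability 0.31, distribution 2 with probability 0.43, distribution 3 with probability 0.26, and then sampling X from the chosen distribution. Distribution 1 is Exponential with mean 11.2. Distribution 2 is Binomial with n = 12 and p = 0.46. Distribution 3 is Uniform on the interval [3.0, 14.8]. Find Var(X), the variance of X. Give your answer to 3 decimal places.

49.189

Per component, 1: μ=11.2, E[X²]=250.88; 2: μ=5.52, E[X²]=33.4512; 3: μ=8.9, E[X²]=90.8133.
E[X] = 0.31·11.2 + 0.43·5.52 + 0.26·8.9 = 8.1596.
E[X²] = 0.31·250.88 + 0.43·33.4512 + 0.26·90.8133 = 115.768.
Var(X) = E[X²] − (E[X])² = 115.768 − 66.5791 = 49.1892.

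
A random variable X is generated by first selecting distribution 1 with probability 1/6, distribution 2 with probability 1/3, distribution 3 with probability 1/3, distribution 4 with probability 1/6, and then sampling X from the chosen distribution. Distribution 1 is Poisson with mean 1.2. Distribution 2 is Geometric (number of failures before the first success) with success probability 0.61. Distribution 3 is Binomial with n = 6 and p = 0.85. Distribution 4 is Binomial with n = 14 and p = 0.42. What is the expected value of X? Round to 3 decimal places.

Component means — 1: 1.2; 2: 0.639344; 3: 5.1; 4: 5.88.
E[X] = 0.166667·1.2 + 0.333333·0.639344 + 0.333333·5.1 + 0.166667·5.88 = 3.09311.

3.093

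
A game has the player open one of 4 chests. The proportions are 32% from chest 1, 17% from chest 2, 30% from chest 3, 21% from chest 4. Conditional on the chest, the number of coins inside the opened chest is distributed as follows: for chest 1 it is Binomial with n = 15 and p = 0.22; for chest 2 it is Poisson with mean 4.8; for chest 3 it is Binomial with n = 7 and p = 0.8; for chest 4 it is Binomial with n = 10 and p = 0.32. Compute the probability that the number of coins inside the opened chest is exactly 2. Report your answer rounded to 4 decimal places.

0.1260

Conditional on each chest, P(X = 2): 1: 0.201032; 2: 0.0948067; 3: 0.0043008; 4: 0.210661.
By total probability, P(X = 2) = 0.32·0.201032 + 0.17·0.0948067 + 0.3·0.0043008 + 0.21·0.210661 = 0.125976.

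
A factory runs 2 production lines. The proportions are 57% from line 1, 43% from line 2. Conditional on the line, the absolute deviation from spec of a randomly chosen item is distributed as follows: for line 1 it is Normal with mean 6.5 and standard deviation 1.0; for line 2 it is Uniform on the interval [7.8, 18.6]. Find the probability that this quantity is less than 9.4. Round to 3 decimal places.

0.633

Conditional on each line, P(X < 9.4): 1: 0.998134; 2: 0.148148.
By total probability, P(X < 9.4) = 0.57·0.998134 + 0.43·0.148148 = 0.63264.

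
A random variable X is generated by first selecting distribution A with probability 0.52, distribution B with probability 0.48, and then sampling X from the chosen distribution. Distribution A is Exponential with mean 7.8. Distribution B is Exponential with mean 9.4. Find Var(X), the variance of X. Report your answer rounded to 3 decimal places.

Per component, A: μ=7.8, E[X²]=121.68; B: μ=9.4, E[X²]=176.72.
E[X] = 0.52·7.8 + 0.48·9.4 = 8.568.
E[X²] = 0.52·121.68 + 0.48·176.72 = 148.099.
Var(X) = E[X²] − (E[X])² = 148.099 − 73.4106 = 74.6886.

74.689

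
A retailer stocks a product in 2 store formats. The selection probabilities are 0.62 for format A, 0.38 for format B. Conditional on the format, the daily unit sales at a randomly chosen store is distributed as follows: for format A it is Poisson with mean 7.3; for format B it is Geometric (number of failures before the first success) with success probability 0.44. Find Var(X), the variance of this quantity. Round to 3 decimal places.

Per component, A: μ=7.3, E[X²]=60.59; B: μ=1.27273, E[X²]=4.5124.
E[X] = 0.62·7.3 + 0.38·1.27273 = 5.00964.
E[X²] = 0.62·60.59 + 0.38·4.5124 = 39.2805.
Var(X) = E[X²] − (E[X])² = 39.2805 − 25.0965 = 14.1841.

14.184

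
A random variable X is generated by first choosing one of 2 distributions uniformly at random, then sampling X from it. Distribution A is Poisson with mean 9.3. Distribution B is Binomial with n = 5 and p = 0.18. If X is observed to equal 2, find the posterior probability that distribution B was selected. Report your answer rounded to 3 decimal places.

0.978

Likelihoods P(X=2 | ·): A: 0.00395364; B: 0.178643.
Posterior ∝ prior × likelihood. Numerator for B: 0.5·0.178643 = 0.0893216.
Normalizing constant: 0.5·0.00395364 + 0.5·0.178643 = 0.0912984.
P(B | observation) = 0.0893216 / 0.0912984 = 0.978348.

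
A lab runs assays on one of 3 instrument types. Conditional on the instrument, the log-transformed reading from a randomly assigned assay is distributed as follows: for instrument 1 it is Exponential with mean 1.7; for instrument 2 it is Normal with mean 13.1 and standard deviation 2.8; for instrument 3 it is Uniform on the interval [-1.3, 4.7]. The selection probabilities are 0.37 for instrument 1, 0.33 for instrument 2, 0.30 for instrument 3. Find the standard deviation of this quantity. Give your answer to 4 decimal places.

Per component, 1: μ=1.7, E[X²]=5.78; 2: μ=13.1, E[X²]=179.45; 3: μ=1.7, E[X²]=5.89.
E[X] = 0.37·1.7 + 0.33·13.1 + 0.3·1.7 = 5.462.
E[X²] = 0.37·5.78 + 0.33·179.45 + 0.3·5.89 = 63.1241.
Var(X) = E[X²] − (E[X])² = 63.1241 − 29.8334 = 33.2907.
SD(X) = √33.2907 = 5.76981.

5.7698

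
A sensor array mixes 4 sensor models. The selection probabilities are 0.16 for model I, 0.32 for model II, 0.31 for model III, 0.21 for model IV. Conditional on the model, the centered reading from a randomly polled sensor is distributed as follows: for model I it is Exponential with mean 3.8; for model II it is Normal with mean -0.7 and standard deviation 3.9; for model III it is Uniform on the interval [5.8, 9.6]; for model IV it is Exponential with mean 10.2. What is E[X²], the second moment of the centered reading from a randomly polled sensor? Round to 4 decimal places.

For each component E[X²] = Var + (mean)², giving I: 28.88; II: 15.7; III: 60.4933; IV: 208.08.
Overall E[X²] = 0.16·28.88 + 0.32·15.7 + 0.31·60.4933 + 0.21·208.08 = 72.0945.

72.0945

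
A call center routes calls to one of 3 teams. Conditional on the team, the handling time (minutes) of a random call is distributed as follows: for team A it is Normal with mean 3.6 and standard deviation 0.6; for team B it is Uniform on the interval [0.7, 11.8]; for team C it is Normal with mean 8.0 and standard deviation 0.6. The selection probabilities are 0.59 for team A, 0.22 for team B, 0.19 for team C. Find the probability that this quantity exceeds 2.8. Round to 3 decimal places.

0.905

Conditional on each team, P(X > 2.8): A: 0.908789; B: 0.810811; C: 1.
By total probability, P(X > 2.8) = 0.59·0.908789 + 0.22·0.810811 + 0.19·1 = 0.904564.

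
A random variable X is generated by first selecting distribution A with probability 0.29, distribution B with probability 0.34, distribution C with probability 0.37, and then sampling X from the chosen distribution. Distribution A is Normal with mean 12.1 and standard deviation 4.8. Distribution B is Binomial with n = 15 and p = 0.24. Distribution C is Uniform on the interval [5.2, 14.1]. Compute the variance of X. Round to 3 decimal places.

22.427

Per component, A: μ=12.1, E[X²]=169.45; B: μ=3.6, E[X²]=15.696; C: μ=9.65, E[X²]=99.7233.
E[X] = 0.29·12.1 + 0.34·3.6 + 0.37·9.65 = 8.3035.
E[X²] = 0.29·169.45 + 0.34·15.696 + 0.37·99.7233 = 91.3748.
Var(X) = E[X²] − (E[X])² = 91.3748 − 68.9481 = 22.4267.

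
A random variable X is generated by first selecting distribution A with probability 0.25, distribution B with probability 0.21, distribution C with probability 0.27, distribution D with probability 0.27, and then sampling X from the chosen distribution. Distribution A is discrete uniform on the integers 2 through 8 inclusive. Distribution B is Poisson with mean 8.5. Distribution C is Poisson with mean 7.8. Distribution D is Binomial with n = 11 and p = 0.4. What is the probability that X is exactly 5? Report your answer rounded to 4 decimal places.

Conditional on each component, P(X = 5): A: 0.142857; B: 0.0752333; C: 0.0985814; D: 0.220724.
By total probability, P(X = 5) = 0.25·0.142857 + 0.21·0.0752333 + 0.27·0.0985814 + 0.27·0.220724 = 0.137726.

0.1377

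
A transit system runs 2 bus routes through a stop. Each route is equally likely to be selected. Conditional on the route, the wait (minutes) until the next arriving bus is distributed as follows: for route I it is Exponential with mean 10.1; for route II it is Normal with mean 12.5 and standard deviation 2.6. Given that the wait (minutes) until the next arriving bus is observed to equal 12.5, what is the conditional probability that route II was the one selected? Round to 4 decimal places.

0.8423

Likelihoods f(12.5 | ·): I: 0.0287201; II: 0.153439.
Posterior ∝ prior × likelihood. Numerator for II: 0.5·0.153439 = 0.0767197.
Normalizing constant: 0.5·0.0287201 + 0.5·0.153439 = 0.0910797.
P(II | observation) = 0.0767197 / 0.0910797 = 0.842336.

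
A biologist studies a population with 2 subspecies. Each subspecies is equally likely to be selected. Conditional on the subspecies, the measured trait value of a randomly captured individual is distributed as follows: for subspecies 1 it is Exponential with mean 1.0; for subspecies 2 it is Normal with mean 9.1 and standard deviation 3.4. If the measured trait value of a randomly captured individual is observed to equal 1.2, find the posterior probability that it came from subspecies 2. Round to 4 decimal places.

Likelihoods f(1.2 | ·): 1: 0.301194; 2: 0.0078904.
Posterior ∝ prior × likelihood. Numerator for 2: 0.5·0.0078904 = 0.0039452.
Normalizing constant: 0.5·0.301194 + 0.5·0.0078904 = 0.154542.
P(2 | observation) = 0.0039452 / 0.154542 = 0.0255283.

0.0255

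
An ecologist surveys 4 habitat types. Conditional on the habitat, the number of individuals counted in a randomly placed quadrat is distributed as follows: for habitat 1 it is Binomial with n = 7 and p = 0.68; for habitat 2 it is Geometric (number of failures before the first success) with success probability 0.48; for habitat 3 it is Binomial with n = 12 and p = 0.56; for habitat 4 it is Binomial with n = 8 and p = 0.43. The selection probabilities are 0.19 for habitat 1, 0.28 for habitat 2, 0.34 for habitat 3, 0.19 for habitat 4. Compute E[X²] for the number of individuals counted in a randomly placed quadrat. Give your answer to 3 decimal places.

For each component E[X²] = Var + (mean)², giving 1: 24.1808; 2: 3.43056; 3: 48.1152; 4: 13.7944.
Overall E[X²] = 0.19·24.1808 + 0.28·3.43056 + 0.34·48.1152 + 0.19·13.7944 = 24.535.

24.535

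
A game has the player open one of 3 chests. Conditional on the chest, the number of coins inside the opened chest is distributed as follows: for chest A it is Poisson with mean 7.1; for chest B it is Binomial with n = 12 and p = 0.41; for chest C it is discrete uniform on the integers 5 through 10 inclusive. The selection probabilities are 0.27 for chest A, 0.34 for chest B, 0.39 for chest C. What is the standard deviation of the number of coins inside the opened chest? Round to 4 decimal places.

2.3189

Per component, A: μ=7.1, E[X²]=57.51; B: μ=4.92, E[X²]=27.1092; C: μ=7.5, E[X²]=59.1667.
E[X] = 0.27·7.1 + 0.34·4.92 + 0.39·7.5 = 6.5148.
E[X²] = 0.27·57.51 + 0.34·27.1092 + 0.39·59.1667 = 47.8198.
Var(X) = E[X²] − (E[X])² = 47.8198 − 42.4426 = 5.37721.
SD(X) = √5.37721 = 2.31888.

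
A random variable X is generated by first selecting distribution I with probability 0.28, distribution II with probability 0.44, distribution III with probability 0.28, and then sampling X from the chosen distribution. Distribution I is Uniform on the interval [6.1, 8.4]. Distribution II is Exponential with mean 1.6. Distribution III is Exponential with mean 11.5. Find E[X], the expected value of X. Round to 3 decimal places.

Component means — I: 7.25; II: 1.6; III: 11.5.
E[X] = 0.28·7.25 + 0.44·1.6 + 0.28·11.5 = 5.954.

5.954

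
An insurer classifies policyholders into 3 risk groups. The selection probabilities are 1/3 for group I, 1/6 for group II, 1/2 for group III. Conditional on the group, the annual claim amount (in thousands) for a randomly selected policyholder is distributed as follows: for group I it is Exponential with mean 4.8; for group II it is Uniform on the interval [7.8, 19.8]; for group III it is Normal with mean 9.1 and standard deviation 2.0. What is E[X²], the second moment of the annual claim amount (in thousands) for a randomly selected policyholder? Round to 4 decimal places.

For each component E[X²] = Var + (mean)², giving I: 46.08; II: 202.44; III: 86.81.
Overall E[X²] = 0.333333·46.08 + 0.166667·202.44 + 0.5·86.81 = 92.505.

92.5050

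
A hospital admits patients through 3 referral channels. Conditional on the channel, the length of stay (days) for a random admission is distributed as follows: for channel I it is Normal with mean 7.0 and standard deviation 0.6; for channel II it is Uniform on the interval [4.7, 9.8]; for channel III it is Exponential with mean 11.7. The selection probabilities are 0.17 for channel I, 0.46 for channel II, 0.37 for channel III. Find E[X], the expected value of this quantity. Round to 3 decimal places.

8.854

Component means — I: 7; II: 7.25; III: 11.7.
E[X] = 0.17·7 + 0.46·7.25 + 0.37·11.7 = 8.854.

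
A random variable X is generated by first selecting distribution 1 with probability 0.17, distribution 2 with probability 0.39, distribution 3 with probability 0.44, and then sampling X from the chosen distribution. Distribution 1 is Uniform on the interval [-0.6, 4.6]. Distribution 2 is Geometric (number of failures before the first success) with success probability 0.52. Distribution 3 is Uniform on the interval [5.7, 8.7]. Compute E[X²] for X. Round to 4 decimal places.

For each component E[X²] = Var + (mean)², giving 1: 6.25333; 2: 2.62722; 3: 52.59.
Overall E[X²] = 0.17·6.25333 + 0.39·2.62722 + 0.44·52.59 = 25.2273.

25.2273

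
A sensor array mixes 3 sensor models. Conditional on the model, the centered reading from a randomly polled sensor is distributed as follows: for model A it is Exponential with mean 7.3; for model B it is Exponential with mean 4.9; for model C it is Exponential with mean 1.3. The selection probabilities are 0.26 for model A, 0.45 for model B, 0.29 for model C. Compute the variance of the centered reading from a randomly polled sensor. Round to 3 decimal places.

30.230

Per component, A: μ=7.3, E[X²]=106.58; B: μ=4.9, E[X²]=48.02; C: μ=1.3, E[X²]=3.38.
E[X] = 0.26·7.3 + 0.45·4.9 + 0.29·1.3 = 4.48.
E[X²] = 0.26·106.58 + 0.45·48.02 + 0.29·3.38 = 50.3.
Var(X) = E[X²] − (E[X])² = 50.3 − 20.0704 = 30.2296.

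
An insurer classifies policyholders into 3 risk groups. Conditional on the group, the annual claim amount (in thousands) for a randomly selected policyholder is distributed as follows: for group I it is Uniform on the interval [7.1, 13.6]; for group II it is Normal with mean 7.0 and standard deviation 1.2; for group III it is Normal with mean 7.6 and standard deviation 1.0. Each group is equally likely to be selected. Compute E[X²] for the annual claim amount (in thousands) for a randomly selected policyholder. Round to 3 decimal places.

73.281

For each component E[X²] = Var + (mean)², giving I: 110.643; II: 50.44; III: 58.76.
Overall E[X²] = 0.333333·110.643 + 0.333333·50.44 + 0.333333·58.76 = 73.2811.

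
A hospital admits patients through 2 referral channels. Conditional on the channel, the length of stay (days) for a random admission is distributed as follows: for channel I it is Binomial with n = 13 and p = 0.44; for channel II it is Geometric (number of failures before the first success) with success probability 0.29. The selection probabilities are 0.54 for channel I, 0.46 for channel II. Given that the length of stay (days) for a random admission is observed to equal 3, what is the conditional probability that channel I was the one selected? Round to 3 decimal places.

0.455

Likelihoods P(X=3 | ·): I: 0.0738932; II: 0.103794.
Posterior ∝ prior × likelihood. Numerator for I: 0.54·0.0738932 = 0.0399023.
Normalizing constant: 0.54·0.0738932 + 0.46·0.103794 = 0.0876476.
P(I | observation) = 0.0399023 / 0.0876476 = 0.455258.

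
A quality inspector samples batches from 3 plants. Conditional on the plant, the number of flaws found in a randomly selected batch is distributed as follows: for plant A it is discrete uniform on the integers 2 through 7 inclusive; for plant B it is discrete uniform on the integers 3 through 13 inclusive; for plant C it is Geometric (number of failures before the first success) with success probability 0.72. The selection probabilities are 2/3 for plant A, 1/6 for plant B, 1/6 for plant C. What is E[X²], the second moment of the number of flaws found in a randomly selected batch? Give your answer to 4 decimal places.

For each component E[X²] = Var + (mean)², giving A: 23.1667; B: 74; C: 0.691358.
Overall E[X²] = 0.666667·23.1667 + 0.166667·74 + 0.166667·0.691358 = 27.893.

27.8930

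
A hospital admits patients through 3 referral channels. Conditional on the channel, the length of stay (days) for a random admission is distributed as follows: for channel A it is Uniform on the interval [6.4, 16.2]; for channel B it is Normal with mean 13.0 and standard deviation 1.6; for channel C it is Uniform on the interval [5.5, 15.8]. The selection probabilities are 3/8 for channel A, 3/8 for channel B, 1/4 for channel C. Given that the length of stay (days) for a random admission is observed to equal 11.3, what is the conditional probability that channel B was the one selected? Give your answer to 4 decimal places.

Likelihoods f(11.3 | ·): A: 0.102041; B: 0.141792; C: 0.0970874.
Posterior ∝ prior × likelihood. Numerator for B: 0.375·0.141792 = 0.0531719.
Normalizing constant: 0.375·0.102041 + 0.375·0.141792 + 0.25·0.0970874 = 0.115709.
P(B | observation) = 0.0531719 / 0.115709 = 0.459531.

0.4595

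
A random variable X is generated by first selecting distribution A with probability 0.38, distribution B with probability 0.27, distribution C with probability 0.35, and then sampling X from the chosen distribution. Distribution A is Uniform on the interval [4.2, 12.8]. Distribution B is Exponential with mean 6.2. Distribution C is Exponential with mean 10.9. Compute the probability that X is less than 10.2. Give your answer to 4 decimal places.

Conditional on each component, P(X < 10.2): A: 0.697674; B: 0.807019; C: 0.60772.
By total probability, P(X < 10.2) = 0.38·0.697674 + 0.27·0.807019 + 0.35·0.60772 = 0.695713.

0.6957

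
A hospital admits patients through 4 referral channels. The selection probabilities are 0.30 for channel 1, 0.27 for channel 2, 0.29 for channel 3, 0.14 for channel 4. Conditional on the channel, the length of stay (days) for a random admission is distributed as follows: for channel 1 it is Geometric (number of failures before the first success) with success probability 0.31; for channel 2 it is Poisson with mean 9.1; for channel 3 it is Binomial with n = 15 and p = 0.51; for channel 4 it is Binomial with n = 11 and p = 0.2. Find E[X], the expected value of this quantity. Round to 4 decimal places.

Component means — 1: 2.22581; 2: 9.1; 3: 7.65; 4: 2.2.
E[X] = 0.3·2.22581 + 0.27·9.1 + 0.29·7.65 + 0.14·2.2 = 5.65124.

5.6512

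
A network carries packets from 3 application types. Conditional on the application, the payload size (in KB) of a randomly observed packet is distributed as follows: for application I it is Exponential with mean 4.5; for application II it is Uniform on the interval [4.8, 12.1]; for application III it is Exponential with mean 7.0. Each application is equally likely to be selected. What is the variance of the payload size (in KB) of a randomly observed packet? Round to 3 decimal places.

27.225

Per component, I: μ=4.5, E[X²]=40.5; II: μ=8.45, E[X²]=75.8433; III: μ=7, E[X²]=98.
E[X] = 0.333333·4.5 + 0.333333·8.45 + 0.333333·7 = 6.65.
E[X²] = 0.333333·40.5 + 0.333333·75.8433 + 0.333333·98 = 71.4478.
Var(X) = E[X²] − (E[X])² = 71.4478 − 44.2225 = 27.2253.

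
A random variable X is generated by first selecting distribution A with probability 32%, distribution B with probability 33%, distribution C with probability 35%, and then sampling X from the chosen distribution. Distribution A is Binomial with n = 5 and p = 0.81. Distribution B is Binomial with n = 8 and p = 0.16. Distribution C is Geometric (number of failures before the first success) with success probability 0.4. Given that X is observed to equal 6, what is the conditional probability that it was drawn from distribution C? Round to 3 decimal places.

Likelihoods P(X=6 | ·): A: 0; B: 0.000331464; C: 0.0186624.
Posterior ∝ prior × likelihood. Numerator for C: 0.35·0.0186624 = 0.00653184.
Normalizing constant: 0.32·0 + 0.33·0.000331464 + 0.35·0.0186624 = 0.00664122.
P(C | observation) = 0.00653184 / 0.00664122 = 0.98353.

0.984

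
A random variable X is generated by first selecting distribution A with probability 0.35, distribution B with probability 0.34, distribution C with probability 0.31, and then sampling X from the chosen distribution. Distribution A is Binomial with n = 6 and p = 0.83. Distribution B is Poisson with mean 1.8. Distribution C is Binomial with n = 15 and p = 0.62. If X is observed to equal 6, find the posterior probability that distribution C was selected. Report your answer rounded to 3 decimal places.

Likelihoods P(X=6 | ·): A: 0.32694; B: 0.00780859; C: 0.0469685.
Posterior ∝ prior × likelihood. Numerator for C: 0.31·0.0469685 = 0.0145602.
Normalizing constant: 0.35·0.32694 + 0.34·0.00780859 + 0.31·0.0469685 = 0.131644.
P(C | observation) = 0.0145602 / 0.131644 = 0.110603.

0.111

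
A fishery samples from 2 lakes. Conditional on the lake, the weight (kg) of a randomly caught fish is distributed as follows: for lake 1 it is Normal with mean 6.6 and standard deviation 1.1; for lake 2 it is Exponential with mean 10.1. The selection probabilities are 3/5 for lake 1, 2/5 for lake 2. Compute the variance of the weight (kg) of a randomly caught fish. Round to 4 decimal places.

Per component, 1: μ=6.6, E[X²]=44.77; 2: μ=10.1, E[X²]=204.02.
E[X] = 0.6·6.6 + 0.4·10.1 = 8.
E[X²] = 0.6·44.77 + 0.4·204.02 = 108.47.
Var(X) = E[X²] − (E[X])² = 108.47 − 64 = 44.47.

44.4700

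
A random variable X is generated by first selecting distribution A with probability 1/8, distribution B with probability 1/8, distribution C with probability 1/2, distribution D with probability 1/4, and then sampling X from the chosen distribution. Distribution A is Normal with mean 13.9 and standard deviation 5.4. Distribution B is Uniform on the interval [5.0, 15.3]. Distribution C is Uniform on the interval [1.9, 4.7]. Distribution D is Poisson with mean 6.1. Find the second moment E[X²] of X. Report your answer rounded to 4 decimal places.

For each component E[X²] = Var + (mean)², giving A: 222.37; B: 111.863; C: 11.5433; D: 43.31.
Overall E[X²] = 0.125·222.37 + 0.125·111.863 + 0.5·11.5433 + 0.25·43.31 = 58.3783.

58.3783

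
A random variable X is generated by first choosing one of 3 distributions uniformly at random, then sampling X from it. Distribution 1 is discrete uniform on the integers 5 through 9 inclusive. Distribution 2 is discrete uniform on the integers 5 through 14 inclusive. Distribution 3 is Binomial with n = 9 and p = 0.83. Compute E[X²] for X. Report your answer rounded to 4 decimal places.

68.8569

For each component E[X²] = Var + (mean)², giving 1: 51; 2: 98.5; 3: 57.0708.
Overall E[X²] = 0.333333·51 + 0.333333·98.5 + 0.333333·57.0708 = 68.8569.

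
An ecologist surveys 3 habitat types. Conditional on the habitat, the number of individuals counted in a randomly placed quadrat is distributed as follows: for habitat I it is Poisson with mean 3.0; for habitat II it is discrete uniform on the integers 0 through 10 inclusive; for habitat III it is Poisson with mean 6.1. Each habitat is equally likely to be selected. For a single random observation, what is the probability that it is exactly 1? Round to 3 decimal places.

0.085

Conditional on each habitat, P(X = 1): I: 0.149361; II: 0.0909091; III: 0.0136815.
By total probability, P(X = 1) = 0.333333·0.149361 + 0.333333·0.0909091 + 0.333333·0.0136815 = 0.0846506.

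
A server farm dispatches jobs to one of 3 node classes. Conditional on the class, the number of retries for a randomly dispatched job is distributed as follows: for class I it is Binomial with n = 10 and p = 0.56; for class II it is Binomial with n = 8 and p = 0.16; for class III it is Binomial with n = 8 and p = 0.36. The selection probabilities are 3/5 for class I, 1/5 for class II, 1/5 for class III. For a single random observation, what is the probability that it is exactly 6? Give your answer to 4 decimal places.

Conditional on each class, P(X = 6): I: 0.242749; II: 0.000331464; III: 0.0249651.
By total probability, P(X = 6) = 0.6·0.242749 + 0.2·0.000331464 + 0.2·0.0249651 = 0.150709.

0.1507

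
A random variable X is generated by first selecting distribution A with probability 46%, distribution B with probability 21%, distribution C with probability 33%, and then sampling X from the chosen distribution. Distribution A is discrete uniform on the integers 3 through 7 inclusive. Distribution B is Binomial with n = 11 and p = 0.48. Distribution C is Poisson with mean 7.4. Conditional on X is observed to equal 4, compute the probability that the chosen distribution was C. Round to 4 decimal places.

Likelihoods P(X=4 | ·): A: 0.2; B: 0.180095; C: 0.0763724.
Posterior ∝ prior × likelihood. Numerator for C: 0.33·0.0763724 = 0.0252029.
Normalizing constant: 0.46·0.2 + 0.21·0.180095 + 0.33·0.0763724 = 0.155023.
P(C | observation) = 0.0252029 / 0.155023 = 0.162575.

0.1626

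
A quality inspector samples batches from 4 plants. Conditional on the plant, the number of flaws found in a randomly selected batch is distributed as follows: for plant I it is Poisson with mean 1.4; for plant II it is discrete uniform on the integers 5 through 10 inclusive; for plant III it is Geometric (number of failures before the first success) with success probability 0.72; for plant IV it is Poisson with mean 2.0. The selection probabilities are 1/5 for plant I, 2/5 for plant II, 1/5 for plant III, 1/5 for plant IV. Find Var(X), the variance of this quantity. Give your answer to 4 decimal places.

11.5560

Per component, I: μ=1.4, E[X²]=3.36; II: μ=7.5, E[X²]=59.1667; III: μ=0.388889, E[X²]=0.691358; IV: μ=2, E[X²]=6.
E[X] = 0.2·1.4 + 0.4·7.5 + 0.2·0.388889 + 0.2·2 = 3.75778.
E[X²] = 0.2·3.36 + 0.4·59.1667 + 0.2·0.691358 + 0.2·6 = 25.6769.
Var(X) = E[X²] − (E[X])² = 25.6769 − 14.1209 = 11.556.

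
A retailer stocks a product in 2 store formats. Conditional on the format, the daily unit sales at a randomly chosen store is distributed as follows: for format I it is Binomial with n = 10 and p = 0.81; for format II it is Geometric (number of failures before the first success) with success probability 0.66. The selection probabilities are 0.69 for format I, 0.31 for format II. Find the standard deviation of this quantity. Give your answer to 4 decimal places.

Per component, I: μ=8.1, E[X²]=67.149; II: μ=0.515152, E[X²]=1.04591.
E[X] = 0.69·8.1 + 0.31·0.515152 = 5.7487.
E[X²] = 0.69·67.149 + 0.31·1.04591 = 46.657.
Var(X) = E[X²] − (E[X])² = 46.657 − 33.0475 = 13.6095.
SD(X) = √13.6095 = 3.68911.

3.6891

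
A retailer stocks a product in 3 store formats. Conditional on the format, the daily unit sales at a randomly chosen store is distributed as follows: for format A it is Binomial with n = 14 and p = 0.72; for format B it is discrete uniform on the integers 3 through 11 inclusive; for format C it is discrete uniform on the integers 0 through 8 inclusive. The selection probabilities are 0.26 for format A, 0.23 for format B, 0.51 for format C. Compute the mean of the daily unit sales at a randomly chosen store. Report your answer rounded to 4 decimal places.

6.2708

Component means — A: 10.08; B: 7; C: 4.
E[X] = 0.26·10.08 + 0.23·7 + 0.51·4 = 6.2708.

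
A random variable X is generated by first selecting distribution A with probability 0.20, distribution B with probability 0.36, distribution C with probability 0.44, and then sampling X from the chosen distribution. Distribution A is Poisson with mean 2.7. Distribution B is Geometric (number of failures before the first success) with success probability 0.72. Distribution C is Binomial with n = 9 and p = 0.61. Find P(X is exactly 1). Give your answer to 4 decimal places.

0.1102

Conditional on each component, P(X = 1): A: 0.181455; B: 0.2016; C: 0.00293825.
By total probability, P(X = 1) = 0.2·0.181455 + 0.36·0.2016 + 0.44·0.00293825 = 0.11016.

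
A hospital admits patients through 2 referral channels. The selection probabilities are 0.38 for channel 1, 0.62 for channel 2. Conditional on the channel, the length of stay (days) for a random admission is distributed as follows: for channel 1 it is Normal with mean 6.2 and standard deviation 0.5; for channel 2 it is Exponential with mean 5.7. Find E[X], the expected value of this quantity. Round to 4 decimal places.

Component means — 1: 6.2; 2: 5.7.
E[X] = 0.38·6.2 + 0.62·5.7 = 5.89.

5.8900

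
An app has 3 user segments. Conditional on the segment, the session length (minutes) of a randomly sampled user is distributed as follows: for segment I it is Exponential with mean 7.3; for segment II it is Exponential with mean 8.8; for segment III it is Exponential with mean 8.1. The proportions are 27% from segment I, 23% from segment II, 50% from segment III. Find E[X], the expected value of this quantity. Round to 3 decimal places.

8.045

Component means — I: 7.3; II: 8.8; III: 8.1.
E[X] = 0.27·7.3 + 0.23·8.8 + 0.5·8.1 = 8.045.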